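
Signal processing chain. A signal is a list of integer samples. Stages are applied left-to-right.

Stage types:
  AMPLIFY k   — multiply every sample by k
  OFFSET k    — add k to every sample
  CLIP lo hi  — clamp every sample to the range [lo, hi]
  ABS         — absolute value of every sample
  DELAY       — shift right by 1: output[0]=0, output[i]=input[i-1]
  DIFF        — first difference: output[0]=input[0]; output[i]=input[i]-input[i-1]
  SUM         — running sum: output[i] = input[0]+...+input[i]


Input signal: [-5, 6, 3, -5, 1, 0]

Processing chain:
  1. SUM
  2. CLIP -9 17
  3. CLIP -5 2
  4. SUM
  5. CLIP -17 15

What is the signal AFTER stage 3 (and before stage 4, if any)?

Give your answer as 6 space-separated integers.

Answer: -5 1 2 -1 0 0

Derivation:
Input: [-5, 6, 3, -5, 1, 0]
Stage 1 (SUM): sum[0..0]=-5, sum[0..1]=1, sum[0..2]=4, sum[0..3]=-1, sum[0..4]=0, sum[0..5]=0 -> [-5, 1, 4, -1, 0, 0]
Stage 2 (CLIP -9 17): clip(-5,-9,17)=-5, clip(1,-9,17)=1, clip(4,-9,17)=4, clip(-1,-9,17)=-1, clip(0,-9,17)=0, clip(0,-9,17)=0 -> [-5, 1, 4, -1, 0, 0]
Stage 3 (CLIP -5 2): clip(-5,-5,2)=-5, clip(1,-5,2)=1, clip(4,-5,2)=2, clip(-1,-5,2)=-1, clip(0,-5,2)=0, clip(0,-5,2)=0 -> [-5, 1, 2, -1, 0, 0]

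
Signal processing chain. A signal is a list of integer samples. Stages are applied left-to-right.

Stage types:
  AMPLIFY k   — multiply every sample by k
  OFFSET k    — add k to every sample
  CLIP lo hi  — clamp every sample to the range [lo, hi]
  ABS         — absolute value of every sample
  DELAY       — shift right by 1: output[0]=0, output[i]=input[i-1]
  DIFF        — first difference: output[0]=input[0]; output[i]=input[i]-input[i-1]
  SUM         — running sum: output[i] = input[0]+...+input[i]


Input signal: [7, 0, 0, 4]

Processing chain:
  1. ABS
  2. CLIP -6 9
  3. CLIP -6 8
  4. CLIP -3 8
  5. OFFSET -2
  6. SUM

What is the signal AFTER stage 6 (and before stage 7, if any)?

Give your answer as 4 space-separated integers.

Answer: 5 3 1 3

Derivation:
Input: [7, 0, 0, 4]
Stage 1 (ABS): |7|=7, |0|=0, |0|=0, |4|=4 -> [7, 0, 0, 4]
Stage 2 (CLIP -6 9): clip(7,-6,9)=7, clip(0,-6,9)=0, clip(0,-6,9)=0, clip(4,-6,9)=4 -> [7, 0, 0, 4]
Stage 3 (CLIP -6 8): clip(7,-6,8)=7, clip(0,-6,8)=0, clip(0,-6,8)=0, clip(4,-6,8)=4 -> [7, 0, 0, 4]
Stage 4 (CLIP -3 8): clip(7,-3,8)=7, clip(0,-3,8)=0, clip(0,-3,8)=0, clip(4,-3,8)=4 -> [7, 0, 0, 4]
Stage 5 (OFFSET -2): 7+-2=5, 0+-2=-2, 0+-2=-2, 4+-2=2 -> [5, -2, -2, 2]
Stage 6 (SUM): sum[0..0]=5, sum[0..1]=3, sum[0..2]=1, sum[0..3]=3 -> [5, 3, 1, 3]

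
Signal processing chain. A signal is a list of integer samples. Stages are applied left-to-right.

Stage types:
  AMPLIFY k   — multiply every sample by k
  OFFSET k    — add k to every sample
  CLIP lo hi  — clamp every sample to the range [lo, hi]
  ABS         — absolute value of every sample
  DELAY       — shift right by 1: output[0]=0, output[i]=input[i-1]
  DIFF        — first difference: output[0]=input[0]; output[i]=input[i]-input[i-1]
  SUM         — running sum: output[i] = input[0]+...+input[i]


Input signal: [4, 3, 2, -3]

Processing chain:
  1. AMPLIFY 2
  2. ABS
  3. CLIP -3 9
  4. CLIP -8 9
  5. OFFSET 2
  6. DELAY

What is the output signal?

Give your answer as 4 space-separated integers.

Answer: 0 10 8 6

Derivation:
Input: [4, 3, 2, -3]
Stage 1 (AMPLIFY 2): 4*2=8, 3*2=6, 2*2=4, -3*2=-6 -> [8, 6, 4, -6]
Stage 2 (ABS): |8|=8, |6|=6, |4|=4, |-6|=6 -> [8, 6, 4, 6]
Stage 3 (CLIP -3 9): clip(8,-3,9)=8, clip(6,-3,9)=6, clip(4,-3,9)=4, clip(6,-3,9)=6 -> [8, 6, 4, 6]
Stage 4 (CLIP -8 9): clip(8,-8,9)=8, clip(6,-8,9)=6, clip(4,-8,9)=4, clip(6,-8,9)=6 -> [8, 6, 4, 6]
Stage 5 (OFFSET 2): 8+2=10, 6+2=8, 4+2=6, 6+2=8 -> [10, 8, 6, 8]
Stage 6 (DELAY): [0, 10, 8, 6] = [0, 10, 8, 6] -> [0, 10, 8, 6]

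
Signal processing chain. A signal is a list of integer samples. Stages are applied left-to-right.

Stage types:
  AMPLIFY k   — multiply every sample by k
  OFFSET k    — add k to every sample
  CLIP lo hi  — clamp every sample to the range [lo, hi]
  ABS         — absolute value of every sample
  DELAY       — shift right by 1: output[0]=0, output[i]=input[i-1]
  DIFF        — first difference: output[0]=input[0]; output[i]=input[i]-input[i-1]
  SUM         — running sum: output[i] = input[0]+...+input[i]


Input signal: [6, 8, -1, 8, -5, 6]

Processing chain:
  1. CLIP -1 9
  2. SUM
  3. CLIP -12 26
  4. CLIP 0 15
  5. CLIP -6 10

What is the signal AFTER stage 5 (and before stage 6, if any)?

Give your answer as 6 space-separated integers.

Answer: 6 10 10 10 10 10

Derivation:
Input: [6, 8, -1, 8, -5, 6]
Stage 1 (CLIP -1 9): clip(6,-1,9)=6, clip(8,-1,9)=8, clip(-1,-1,9)=-1, clip(8,-1,9)=8, clip(-5,-1,9)=-1, clip(6,-1,9)=6 -> [6, 8, -1, 8, -1, 6]
Stage 2 (SUM): sum[0..0]=6, sum[0..1]=14, sum[0..2]=13, sum[0..3]=21, sum[0..4]=20, sum[0..5]=26 -> [6, 14, 13, 21, 20, 26]
Stage 3 (CLIP -12 26): clip(6,-12,26)=6, clip(14,-12,26)=14, clip(13,-12,26)=13, clip(21,-12,26)=21, clip(20,-12,26)=20, clip(26,-12,26)=26 -> [6, 14, 13, 21, 20, 26]
Stage 4 (CLIP 0 15): clip(6,0,15)=6, clip(14,0,15)=14, clip(13,0,15)=13, clip(21,0,15)=15, clip(20,0,15)=15, clip(26,0,15)=15 -> [6, 14, 13, 15, 15, 15]
Stage 5 (CLIP -6 10): clip(6,-6,10)=6, clip(14,-6,10)=10, clip(13,-6,10)=10, clip(15,-6,10)=10, clip(15,-6,10)=10, clip(15,-6,10)=10 -> [6, 10, 10, 10, 10, 10]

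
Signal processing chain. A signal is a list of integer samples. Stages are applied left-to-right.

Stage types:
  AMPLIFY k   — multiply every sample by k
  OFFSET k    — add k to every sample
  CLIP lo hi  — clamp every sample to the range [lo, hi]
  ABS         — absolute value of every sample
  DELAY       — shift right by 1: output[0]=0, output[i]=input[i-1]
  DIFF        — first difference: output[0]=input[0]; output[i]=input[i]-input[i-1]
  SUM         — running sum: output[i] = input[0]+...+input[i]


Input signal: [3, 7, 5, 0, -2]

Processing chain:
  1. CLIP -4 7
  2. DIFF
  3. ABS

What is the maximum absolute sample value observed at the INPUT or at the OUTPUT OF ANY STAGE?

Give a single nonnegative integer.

Input: [3, 7, 5, 0, -2] (max |s|=7)
Stage 1 (CLIP -4 7): clip(3,-4,7)=3, clip(7,-4,7)=7, clip(5,-4,7)=5, clip(0,-4,7)=0, clip(-2,-4,7)=-2 -> [3, 7, 5, 0, -2] (max |s|=7)
Stage 2 (DIFF): s[0]=3, 7-3=4, 5-7=-2, 0-5=-5, -2-0=-2 -> [3, 4, -2, -5, -2] (max |s|=5)
Stage 3 (ABS): |3|=3, |4|=4, |-2|=2, |-5|=5, |-2|=2 -> [3, 4, 2, 5, 2] (max |s|=5)
Overall max amplitude: 7

Answer: 7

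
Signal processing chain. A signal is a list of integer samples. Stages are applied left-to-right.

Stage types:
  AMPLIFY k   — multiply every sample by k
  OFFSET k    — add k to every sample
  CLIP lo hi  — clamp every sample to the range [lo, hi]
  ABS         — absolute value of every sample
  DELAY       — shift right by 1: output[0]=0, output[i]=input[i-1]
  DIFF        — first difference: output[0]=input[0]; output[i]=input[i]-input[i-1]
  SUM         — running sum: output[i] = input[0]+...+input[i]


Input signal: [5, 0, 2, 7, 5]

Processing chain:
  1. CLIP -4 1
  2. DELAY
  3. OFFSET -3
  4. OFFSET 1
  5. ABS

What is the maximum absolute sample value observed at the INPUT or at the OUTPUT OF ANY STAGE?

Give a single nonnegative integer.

Answer: 7

Derivation:
Input: [5, 0, 2, 7, 5] (max |s|=7)
Stage 1 (CLIP -4 1): clip(5,-4,1)=1, clip(0,-4,1)=0, clip(2,-4,1)=1, clip(7,-4,1)=1, clip(5,-4,1)=1 -> [1, 0, 1, 1, 1] (max |s|=1)
Stage 2 (DELAY): [0, 1, 0, 1, 1] = [0, 1, 0, 1, 1] -> [0, 1, 0, 1, 1] (max |s|=1)
Stage 3 (OFFSET -3): 0+-3=-3, 1+-3=-2, 0+-3=-3, 1+-3=-2, 1+-3=-2 -> [-3, -2, -3, -2, -2] (max |s|=3)
Stage 4 (OFFSET 1): -3+1=-2, -2+1=-1, -3+1=-2, -2+1=-1, -2+1=-1 -> [-2, -1, -2, -1, -1] (max |s|=2)
Stage 5 (ABS): |-2|=2, |-1|=1, |-2|=2, |-1|=1, |-1|=1 -> [2, 1, 2, 1, 1] (max |s|=2)
Overall max amplitude: 7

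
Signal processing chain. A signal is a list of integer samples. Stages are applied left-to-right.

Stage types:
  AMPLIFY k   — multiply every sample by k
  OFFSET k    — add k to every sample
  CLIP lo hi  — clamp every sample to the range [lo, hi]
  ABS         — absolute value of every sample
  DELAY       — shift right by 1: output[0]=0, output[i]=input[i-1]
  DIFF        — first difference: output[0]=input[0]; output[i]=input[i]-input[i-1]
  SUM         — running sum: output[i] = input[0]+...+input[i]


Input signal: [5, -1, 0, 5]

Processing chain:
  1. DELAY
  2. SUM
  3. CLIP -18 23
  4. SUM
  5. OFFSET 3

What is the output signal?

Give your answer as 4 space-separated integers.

Answer: 3 8 12 16

Derivation:
Input: [5, -1, 0, 5]
Stage 1 (DELAY): [0, 5, -1, 0] = [0, 5, -1, 0] -> [0, 5, -1, 0]
Stage 2 (SUM): sum[0..0]=0, sum[0..1]=5, sum[0..2]=4, sum[0..3]=4 -> [0, 5, 4, 4]
Stage 3 (CLIP -18 23): clip(0,-18,23)=0, clip(5,-18,23)=5, clip(4,-18,23)=4, clip(4,-18,23)=4 -> [0, 5, 4, 4]
Stage 4 (SUM): sum[0..0]=0, sum[0..1]=5, sum[0..2]=9, sum[0..3]=13 -> [0, 5, 9, 13]
Stage 5 (OFFSET 3): 0+3=3, 5+3=8, 9+3=12, 13+3=16 -> [3, 8, 12, 16]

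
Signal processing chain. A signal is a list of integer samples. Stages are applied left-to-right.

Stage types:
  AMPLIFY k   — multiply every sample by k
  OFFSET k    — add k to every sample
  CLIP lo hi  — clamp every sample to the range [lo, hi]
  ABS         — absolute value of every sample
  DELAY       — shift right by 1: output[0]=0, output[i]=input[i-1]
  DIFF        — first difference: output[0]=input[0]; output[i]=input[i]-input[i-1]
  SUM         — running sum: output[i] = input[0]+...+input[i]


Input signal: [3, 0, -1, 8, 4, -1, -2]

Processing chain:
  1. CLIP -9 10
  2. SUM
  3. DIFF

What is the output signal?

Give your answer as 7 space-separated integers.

Answer: 3 0 -1 8 4 -1 -2

Derivation:
Input: [3, 0, -1, 8, 4, -1, -2]
Stage 1 (CLIP -9 10): clip(3,-9,10)=3, clip(0,-9,10)=0, clip(-1,-9,10)=-1, clip(8,-9,10)=8, clip(4,-9,10)=4, clip(-1,-9,10)=-1, clip(-2,-9,10)=-2 -> [3, 0, -1, 8, 4, -1, -2]
Stage 2 (SUM): sum[0..0]=3, sum[0..1]=3, sum[0..2]=2, sum[0..3]=10, sum[0..4]=14, sum[0..5]=13, sum[0..6]=11 -> [3, 3, 2, 10, 14, 13, 11]
Stage 3 (DIFF): s[0]=3, 3-3=0, 2-3=-1, 10-2=8, 14-10=4, 13-14=-1, 11-13=-2 -> [3, 0, -1, 8, 4, -1, -2]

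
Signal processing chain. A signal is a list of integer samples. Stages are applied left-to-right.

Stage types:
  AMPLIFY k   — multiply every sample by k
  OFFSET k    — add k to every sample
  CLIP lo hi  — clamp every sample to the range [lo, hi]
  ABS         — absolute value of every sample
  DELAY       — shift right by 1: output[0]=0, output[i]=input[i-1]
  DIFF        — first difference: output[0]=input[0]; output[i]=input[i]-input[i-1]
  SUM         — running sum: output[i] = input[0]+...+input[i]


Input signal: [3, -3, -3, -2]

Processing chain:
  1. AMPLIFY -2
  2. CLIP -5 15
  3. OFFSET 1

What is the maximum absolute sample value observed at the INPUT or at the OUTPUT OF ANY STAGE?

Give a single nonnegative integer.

Answer: 7

Derivation:
Input: [3, -3, -3, -2] (max |s|=3)
Stage 1 (AMPLIFY -2): 3*-2=-6, -3*-2=6, -3*-2=6, -2*-2=4 -> [-6, 6, 6, 4] (max |s|=6)
Stage 2 (CLIP -5 15): clip(-6,-5,15)=-5, clip(6,-5,15)=6, clip(6,-5,15)=6, clip(4,-5,15)=4 -> [-5, 6, 6, 4] (max |s|=6)
Stage 3 (OFFSET 1): -5+1=-4, 6+1=7, 6+1=7, 4+1=5 -> [-4, 7, 7, 5] (max |s|=7)
Overall max amplitude: 7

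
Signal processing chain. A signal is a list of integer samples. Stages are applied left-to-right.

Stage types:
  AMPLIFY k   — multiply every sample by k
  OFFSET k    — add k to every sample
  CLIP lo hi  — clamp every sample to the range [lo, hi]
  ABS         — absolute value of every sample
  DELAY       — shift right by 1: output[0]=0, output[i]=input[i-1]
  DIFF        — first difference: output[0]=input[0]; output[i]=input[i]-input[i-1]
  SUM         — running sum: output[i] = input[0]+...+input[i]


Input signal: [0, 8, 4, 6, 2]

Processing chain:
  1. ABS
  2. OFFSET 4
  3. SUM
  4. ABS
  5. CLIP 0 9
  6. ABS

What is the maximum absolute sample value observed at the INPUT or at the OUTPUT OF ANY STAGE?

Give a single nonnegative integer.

Input: [0, 8, 4, 6, 2] (max |s|=8)
Stage 1 (ABS): |0|=0, |8|=8, |4|=4, |6|=6, |2|=2 -> [0, 8, 4, 6, 2] (max |s|=8)
Stage 2 (OFFSET 4): 0+4=4, 8+4=12, 4+4=8, 6+4=10, 2+4=6 -> [4, 12, 8, 10, 6] (max |s|=12)
Stage 3 (SUM): sum[0..0]=4, sum[0..1]=16, sum[0..2]=24, sum[0..3]=34, sum[0..4]=40 -> [4, 16, 24, 34, 40] (max |s|=40)
Stage 4 (ABS): |4|=4, |16|=16, |24|=24, |34|=34, |40|=40 -> [4, 16, 24, 34, 40] (max |s|=40)
Stage 5 (CLIP 0 9): clip(4,0,9)=4, clip(16,0,9)=9, clip(24,0,9)=9, clip(34,0,9)=9, clip(40,0,9)=9 -> [4, 9, 9, 9, 9] (max |s|=9)
Stage 6 (ABS): |4|=4, |9|=9, |9|=9, |9|=9, |9|=9 -> [4, 9, 9, 9, 9] (max |s|=9)
Overall max amplitude: 40

Answer: 40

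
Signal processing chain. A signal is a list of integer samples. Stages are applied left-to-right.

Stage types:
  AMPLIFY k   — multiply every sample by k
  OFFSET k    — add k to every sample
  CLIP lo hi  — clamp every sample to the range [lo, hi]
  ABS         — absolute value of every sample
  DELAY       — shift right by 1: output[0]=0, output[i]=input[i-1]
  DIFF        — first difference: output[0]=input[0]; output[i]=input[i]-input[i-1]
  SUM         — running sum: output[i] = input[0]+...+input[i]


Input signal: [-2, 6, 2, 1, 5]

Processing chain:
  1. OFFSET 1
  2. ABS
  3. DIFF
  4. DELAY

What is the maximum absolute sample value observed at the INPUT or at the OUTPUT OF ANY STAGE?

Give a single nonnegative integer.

Answer: 7

Derivation:
Input: [-2, 6, 2, 1, 5] (max |s|=6)
Stage 1 (OFFSET 1): -2+1=-1, 6+1=7, 2+1=3, 1+1=2, 5+1=6 -> [-1, 7, 3, 2, 6] (max |s|=7)
Stage 2 (ABS): |-1|=1, |7|=7, |3|=3, |2|=2, |6|=6 -> [1, 7, 3, 2, 6] (max |s|=7)
Stage 3 (DIFF): s[0]=1, 7-1=6, 3-7=-4, 2-3=-1, 6-2=4 -> [1, 6, -4, -1, 4] (max |s|=6)
Stage 4 (DELAY): [0, 1, 6, -4, -1] = [0, 1, 6, -4, -1] -> [0, 1, 6, -4, -1] (max |s|=6)
Overall max amplitude: 7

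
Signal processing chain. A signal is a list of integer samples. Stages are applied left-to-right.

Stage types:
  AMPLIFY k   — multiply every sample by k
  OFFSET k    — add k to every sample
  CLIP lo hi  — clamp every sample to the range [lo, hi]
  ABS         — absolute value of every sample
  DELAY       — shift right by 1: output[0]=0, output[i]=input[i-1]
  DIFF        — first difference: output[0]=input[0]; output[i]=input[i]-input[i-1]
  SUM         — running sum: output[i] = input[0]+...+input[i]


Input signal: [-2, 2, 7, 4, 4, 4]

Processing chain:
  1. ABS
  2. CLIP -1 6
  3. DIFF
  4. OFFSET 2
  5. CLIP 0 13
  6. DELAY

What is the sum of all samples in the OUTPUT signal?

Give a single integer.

Answer: 14

Derivation:
Input: [-2, 2, 7, 4, 4, 4]
Stage 1 (ABS): |-2|=2, |2|=2, |7|=7, |4|=4, |4|=4, |4|=4 -> [2, 2, 7, 4, 4, 4]
Stage 2 (CLIP -1 6): clip(2,-1,6)=2, clip(2,-1,6)=2, clip(7,-1,6)=6, clip(4,-1,6)=4, clip(4,-1,6)=4, clip(4,-1,6)=4 -> [2, 2, 6, 4, 4, 4]
Stage 3 (DIFF): s[0]=2, 2-2=0, 6-2=4, 4-6=-2, 4-4=0, 4-4=0 -> [2, 0, 4, -2, 0, 0]
Stage 4 (OFFSET 2): 2+2=4, 0+2=2, 4+2=6, -2+2=0, 0+2=2, 0+2=2 -> [4, 2, 6, 0, 2, 2]
Stage 5 (CLIP 0 13): clip(4,0,13)=4, clip(2,0,13)=2, clip(6,0,13)=6, clip(0,0,13)=0, clip(2,0,13)=2, clip(2,0,13)=2 -> [4, 2, 6, 0, 2, 2]
Stage 6 (DELAY): [0, 4, 2, 6, 0, 2] = [0, 4, 2, 6, 0, 2] -> [0, 4, 2, 6, 0, 2]
Output sum: 14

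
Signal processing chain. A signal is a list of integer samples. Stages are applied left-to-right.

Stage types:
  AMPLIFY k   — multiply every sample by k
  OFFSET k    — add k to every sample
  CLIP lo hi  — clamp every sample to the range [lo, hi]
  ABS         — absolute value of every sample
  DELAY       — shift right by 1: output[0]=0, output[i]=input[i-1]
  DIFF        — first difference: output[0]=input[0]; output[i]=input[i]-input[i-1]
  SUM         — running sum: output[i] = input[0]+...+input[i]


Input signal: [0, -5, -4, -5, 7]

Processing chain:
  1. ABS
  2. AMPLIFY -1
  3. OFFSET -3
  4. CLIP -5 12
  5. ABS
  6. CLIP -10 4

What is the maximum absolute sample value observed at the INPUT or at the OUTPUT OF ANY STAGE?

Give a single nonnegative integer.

Input: [0, -5, -4, -5, 7] (max |s|=7)
Stage 1 (ABS): |0|=0, |-5|=5, |-4|=4, |-5|=5, |7|=7 -> [0, 5, 4, 5, 7] (max |s|=7)
Stage 2 (AMPLIFY -1): 0*-1=0, 5*-1=-5, 4*-1=-4, 5*-1=-5, 7*-1=-7 -> [0, -5, -4, -5, -7] (max |s|=7)
Stage 3 (OFFSET -3): 0+-3=-3, -5+-3=-8, -4+-3=-7, -5+-3=-8, -7+-3=-10 -> [-3, -8, -7, -8, -10] (max |s|=10)
Stage 4 (CLIP -5 12): clip(-3,-5,12)=-3, clip(-8,-5,12)=-5, clip(-7,-5,12)=-5, clip(-8,-5,12)=-5, clip(-10,-5,12)=-5 -> [-3, -5, -5, -5, -5] (max |s|=5)
Stage 5 (ABS): |-3|=3, |-5|=5, |-5|=5, |-5|=5, |-5|=5 -> [3, 5, 5, 5, 5] (max |s|=5)
Stage 6 (CLIP -10 4): clip(3,-10,4)=3, clip(5,-10,4)=4, clip(5,-10,4)=4, clip(5,-10,4)=4, clip(5,-10,4)=4 -> [3, 4, 4, 4, 4] (max |s|=4)
Overall max amplitude: 10

Answer: 10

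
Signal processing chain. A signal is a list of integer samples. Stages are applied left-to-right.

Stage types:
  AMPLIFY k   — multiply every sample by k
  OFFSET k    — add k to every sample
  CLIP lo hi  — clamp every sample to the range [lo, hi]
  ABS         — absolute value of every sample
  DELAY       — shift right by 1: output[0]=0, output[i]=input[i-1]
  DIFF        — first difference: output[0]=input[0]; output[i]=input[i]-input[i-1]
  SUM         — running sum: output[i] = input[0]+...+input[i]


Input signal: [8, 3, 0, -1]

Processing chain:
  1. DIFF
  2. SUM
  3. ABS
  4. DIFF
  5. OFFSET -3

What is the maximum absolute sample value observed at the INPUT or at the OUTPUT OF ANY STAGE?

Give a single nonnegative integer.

Input: [8, 3, 0, -1] (max |s|=8)
Stage 1 (DIFF): s[0]=8, 3-8=-5, 0-3=-3, -1-0=-1 -> [8, -5, -3, -1] (max |s|=8)
Stage 2 (SUM): sum[0..0]=8, sum[0..1]=3, sum[0..2]=0, sum[0..3]=-1 -> [8, 3, 0, -1] (max |s|=8)
Stage 3 (ABS): |8|=8, |3|=3, |0|=0, |-1|=1 -> [8, 3, 0, 1] (max |s|=8)
Stage 4 (DIFF): s[0]=8, 3-8=-5, 0-3=-3, 1-0=1 -> [8, -5, -3, 1] (max |s|=8)
Stage 5 (OFFSET -3): 8+-3=5, -5+-3=-8, -3+-3=-6, 1+-3=-2 -> [5, -8, -6, -2] (max |s|=8)
Overall max amplitude: 8

Answer: 8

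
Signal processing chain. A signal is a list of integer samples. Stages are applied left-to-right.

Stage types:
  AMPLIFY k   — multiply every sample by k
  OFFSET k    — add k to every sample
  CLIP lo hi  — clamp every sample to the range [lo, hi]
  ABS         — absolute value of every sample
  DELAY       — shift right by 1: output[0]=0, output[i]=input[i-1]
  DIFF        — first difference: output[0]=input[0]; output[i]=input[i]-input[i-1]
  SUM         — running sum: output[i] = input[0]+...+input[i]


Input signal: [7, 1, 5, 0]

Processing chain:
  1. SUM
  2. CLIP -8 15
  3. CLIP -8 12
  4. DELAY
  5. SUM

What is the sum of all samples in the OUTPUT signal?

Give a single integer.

Answer: 49

Derivation:
Input: [7, 1, 5, 0]
Stage 1 (SUM): sum[0..0]=7, sum[0..1]=8, sum[0..2]=13, sum[0..3]=13 -> [7, 8, 13, 13]
Stage 2 (CLIP -8 15): clip(7,-8,15)=7, clip(8,-8,15)=8, clip(13,-8,15)=13, clip(13,-8,15)=13 -> [7, 8, 13, 13]
Stage 3 (CLIP -8 12): clip(7,-8,12)=7, clip(8,-8,12)=8, clip(13,-8,12)=12, clip(13,-8,12)=12 -> [7, 8, 12, 12]
Stage 4 (DELAY): [0, 7, 8, 12] = [0, 7, 8, 12] -> [0, 7, 8, 12]
Stage 5 (SUM): sum[0..0]=0, sum[0..1]=7, sum[0..2]=15, sum[0..3]=27 -> [0, 7, 15, 27]
Output sum: 49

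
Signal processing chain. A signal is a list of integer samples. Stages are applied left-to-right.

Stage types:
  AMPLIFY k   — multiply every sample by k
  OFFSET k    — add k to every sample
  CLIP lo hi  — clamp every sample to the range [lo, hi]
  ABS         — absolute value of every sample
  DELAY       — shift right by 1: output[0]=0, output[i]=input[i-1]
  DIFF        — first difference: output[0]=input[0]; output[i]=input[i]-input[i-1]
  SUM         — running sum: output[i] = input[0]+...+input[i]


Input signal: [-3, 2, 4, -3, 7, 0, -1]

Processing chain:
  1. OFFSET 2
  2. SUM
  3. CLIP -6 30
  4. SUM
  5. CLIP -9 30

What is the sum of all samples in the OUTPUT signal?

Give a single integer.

Input: [-3, 2, 4, -3, 7, 0, -1]
Stage 1 (OFFSET 2): -3+2=-1, 2+2=4, 4+2=6, -3+2=-1, 7+2=9, 0+2=2, -1+2=1 -> [-1, 4, 6, -1, 9, 2, 1]
Stage 2 (SUM): sum[0..0]=-1, sum[0..1]=3, sum[0..2]=9, sum[0..3]=8, sum[0..4]=17, sum[0..5]=19, sum[0..6]=20 -> [-1, 3, 9, 8, 17, 19, 20]
Stage 3 (CLIP -6 30): clip(-1,-6,30)=-1, clip(3,-6,30)=3, clip(9,-6,30)=9, clip(8,-6,30)=8, clip(17,-6,30)=17, clip(19,-6,30)=19, clip(20,-6,30)=20 -> [-1, 3, 9, 8, 17, 19, 20]
Stage 4 (SUM): sum[0..0]=-1, sum[0..1]=2, sum[0..2]=11, sum[0..3]=19, sum[0..4]=36, sum[0..5]=55, sum[0..6]=75 -> [-1, 2, 11, 19, 36, 55, 75]
Stage 5 (CLIP -9 30): clip(-1,-9,30)=-1, clip(2,-9,30)=2, clip(11,-9,30)=11, clip(19,-9,30)=19, clip(36,-9,30)=30, clip(55,-9,30)=30, clip(75,-9,30)=30 -> [-1, 2, 11, 19, 30, 30, 30]
Output sum: 121

Answer: 121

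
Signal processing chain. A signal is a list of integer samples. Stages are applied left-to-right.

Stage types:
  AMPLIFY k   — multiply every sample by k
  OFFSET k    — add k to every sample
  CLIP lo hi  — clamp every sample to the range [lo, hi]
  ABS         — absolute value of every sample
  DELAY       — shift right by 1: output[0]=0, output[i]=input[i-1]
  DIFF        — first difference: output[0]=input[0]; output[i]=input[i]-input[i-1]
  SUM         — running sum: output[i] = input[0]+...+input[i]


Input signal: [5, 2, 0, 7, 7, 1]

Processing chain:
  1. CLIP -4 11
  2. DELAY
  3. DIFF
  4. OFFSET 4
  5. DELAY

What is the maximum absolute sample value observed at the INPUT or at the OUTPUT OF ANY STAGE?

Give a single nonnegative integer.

Input: [5, 2, 0, 7, 7, 1] (max |s|=7)
Stage 1 (CLIP -4 11): clip(5,-4,11)=5, clip(2,-4,11)=2, clip(0,-4,11)=0, clip(7,-4,11)=7, clip(7,-4,11)=7, clip(1,-4,11)=1 -> [5, 2, 0, 7, 7, 1] (max |s|=7)
Stage 2 (DELAY): [0, 5, 2, 0, 7, 7] = [0, 5, 2, 0, 7, 7] -> [0, 5, 2, 0, 7, 7] (max |s|=7)
Stage 3 (DIFF): s[0]=0, 5-0=5, 2-5=-3, 0-2=-2, 7-0=7, 7-7=0 -> [0, 5, -3, -2, 7, 0] (max |s|=7)
Stage 4 (OFFSET 4): 0+4=4, 5+4=9, -3+4=1, -2+4=2, 7+4=11, 0+4=4 -> [4, 9, 1, 2, 11, 4] (max |s|=11)
Stage 5 (DELAY): [0, 4, 9, 1, 2, 11] = [0, 4, 9, 1, 2, 11] -> [0, 4, 9, 1, 2, 11] (max |s|=11)
Overall max amplitude: 11

Answer: 11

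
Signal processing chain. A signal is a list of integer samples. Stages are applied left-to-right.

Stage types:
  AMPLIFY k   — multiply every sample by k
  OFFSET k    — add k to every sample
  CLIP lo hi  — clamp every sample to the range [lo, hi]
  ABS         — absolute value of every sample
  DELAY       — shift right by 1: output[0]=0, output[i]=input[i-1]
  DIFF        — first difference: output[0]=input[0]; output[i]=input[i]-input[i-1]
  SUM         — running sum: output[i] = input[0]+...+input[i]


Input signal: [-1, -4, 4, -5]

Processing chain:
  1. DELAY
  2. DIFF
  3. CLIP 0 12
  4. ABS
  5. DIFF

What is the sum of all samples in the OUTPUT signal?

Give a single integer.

Input: [-1, -4, 4, -5]
Stage 1 (DELAY): [0, -1, -4, 4] = [0, -1, -4, 4] -> [0, -1, -4, 4]
Stage 2 (DIFF): s[0]=0, -1-0=-1, -4--1=-3, 4--4=8 -> [0, -1, -3, 8]
Stage 3 (CLIP 0 12): clip(0,0,12)=0, clip(-1,0,12)=0, clip(-3,0,12)=0, clip(8,0,12)=8 -> [0, 0, 0, 8]
Stage 4 (ABS): |0|=0, |0|=0, |0|=0, |8|=8 -> [0, 0, 0, 8]
Stage 5 (DIFF): s[0]=0, 0-0=0, 0-0=0, 8-0=8 -> [0, 0, 0, 8]
Output sum: 8

Answer: 8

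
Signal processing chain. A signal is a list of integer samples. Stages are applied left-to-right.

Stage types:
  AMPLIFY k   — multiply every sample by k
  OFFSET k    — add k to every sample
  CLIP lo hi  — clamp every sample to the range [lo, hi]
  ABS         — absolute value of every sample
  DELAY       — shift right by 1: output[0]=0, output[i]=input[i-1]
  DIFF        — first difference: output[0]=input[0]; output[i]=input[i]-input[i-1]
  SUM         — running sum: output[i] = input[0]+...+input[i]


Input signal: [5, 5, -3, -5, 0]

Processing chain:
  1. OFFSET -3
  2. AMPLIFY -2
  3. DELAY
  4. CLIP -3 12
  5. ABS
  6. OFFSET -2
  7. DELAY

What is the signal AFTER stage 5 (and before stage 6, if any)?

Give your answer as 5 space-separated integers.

Answer: 0 3 3 12 12

Derivation:
Input: [5, 5, -3, -5, 0]
Stage 1 (OFFSET -3): 5+-3=2, 5+-3=2, -3+-3=-6, -5+-3=-8, 0+-3=-3 -> [2, 2, -6, -8, -3]
Stage 2 (AMPLIFY -2): 2*-2=-4, 2*-2=-4, -6*-2=12, -8*-2=16, -3*-2=6 -> [-4, -4, 12, 16, 6]
Stage 3 (DELAY): [0, -4, -4, 12, 16] = [0, -4, -4, 12, 16] -> [0, -4, -4, 12, 16]
Stage 4 (CLIP -3 12): clip(0,-3,12)=0, clip(-4,-3,12)=-3, clip(-4,-3,12)=-3, clip(12,-3,12)=12, clip(16,-3,12)=12 -> [0, -3, -3, 12, 12]
Stage 5 (ABS): |0|=0, |-3|=3, |-3|=3, |12|=12, |12|=12 -> [0, 3, 3, 12, 12]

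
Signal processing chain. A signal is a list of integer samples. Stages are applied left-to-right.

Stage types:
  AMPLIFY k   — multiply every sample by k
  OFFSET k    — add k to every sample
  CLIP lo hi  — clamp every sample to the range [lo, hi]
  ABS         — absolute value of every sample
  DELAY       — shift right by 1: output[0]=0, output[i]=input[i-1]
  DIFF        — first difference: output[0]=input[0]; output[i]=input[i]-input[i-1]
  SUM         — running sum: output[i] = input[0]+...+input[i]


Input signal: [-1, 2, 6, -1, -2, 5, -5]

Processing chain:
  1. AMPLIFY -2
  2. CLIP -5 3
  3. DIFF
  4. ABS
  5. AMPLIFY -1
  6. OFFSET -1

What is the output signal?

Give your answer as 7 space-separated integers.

Answer: -3 -7 -2 -8 -2 -9 -9

Derivation:
Input: [-1, 2, 6, -1, -2, 5, -5]
Stage 1 (AMPLIFY -2): -1*-2=2, 2*-2=-4, 6*-2=-12, -1*-2=2, -2*-2=4, 5*-2=-10, -5*-2=10 -> [2, -4, -12, 2, 4, -10, 10]
Stage 2 (CLIP -5 3): clip(2,-5,3)=2, clip(-4,-5,3)=-4, clip(-12,-5,3)=-5, clip(2,-5,3)=2, clip(4,-5,3)=3, clip(-10,-5,3)=-5, clip(10,-5,3)=3 -> [2, -4, -5, 2, 3, -5, 3]
Stage 3 (DIFF): s[0]=2, -4-2=-6, -5--4=-1, 2--5=7, 3-2=1, -5-3=-8, 3--5=8 -> [2, -6, -1, 7, 1, -8, 8]
Stage 4 (ABS): |2|=2, |-6|=6, |-1|=1, |7|=7, |1|=1, |-8|=8, |8|=8 -> [2, 6, 1, 7, 1, 8, 8]
Stage 5 (AMPLIFY -1): 2*-1=-2, 6*-1=-6, 1*-1=-1, 7*-1=-7, 1*-1=-1, 8*-1=-8, 8*-1=-8 -> [-2, -6, -1, -7, -1, -8, -8]
Stage 6 (OFFSET -1): -2+-1=-3, -6+-1=-7, -1+-1=-2, -7+-1=-8, -1+-1=-2, -8+-1=-9, -8+-1=-9 -> [-3, -7, -2, -8, -2, -9, -9]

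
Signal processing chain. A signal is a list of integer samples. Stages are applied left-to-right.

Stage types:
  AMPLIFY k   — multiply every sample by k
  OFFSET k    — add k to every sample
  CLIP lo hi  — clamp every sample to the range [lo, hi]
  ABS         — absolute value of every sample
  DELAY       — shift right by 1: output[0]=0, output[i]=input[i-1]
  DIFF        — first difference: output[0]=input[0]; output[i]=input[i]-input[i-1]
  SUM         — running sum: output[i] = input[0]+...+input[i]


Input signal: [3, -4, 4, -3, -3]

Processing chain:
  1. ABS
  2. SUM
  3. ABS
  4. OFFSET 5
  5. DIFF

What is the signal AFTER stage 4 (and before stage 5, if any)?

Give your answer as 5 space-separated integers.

Input: [3, -4, 4, -3, -3]
Stage 1 (ABS): |3|=3, |-4|=4, |4|=4, |-3|=3, |-3|=3 -> [3, 4, 4, 3, 3]
Stage 2 (SUM): sum[0..0]=3, sum[0..1]=7, sum[0..2]=11, sum[0..3]=14, sum[0..4]=17 -> [3, 7, 11, 14, 17]
Stage 3 (ABS): |3|=3, |7|=7, |11|=11, |14|=14, |17|=17 -> [3, 7, 11, 14, 17]
Stage 4 (OFFSET 5): 3+5=8, 7+5=12, 11+5=16, 14+5=19, 17+5=22 -> [8, 12, 16, 19, 22]

Answer: 8 12 16 19 22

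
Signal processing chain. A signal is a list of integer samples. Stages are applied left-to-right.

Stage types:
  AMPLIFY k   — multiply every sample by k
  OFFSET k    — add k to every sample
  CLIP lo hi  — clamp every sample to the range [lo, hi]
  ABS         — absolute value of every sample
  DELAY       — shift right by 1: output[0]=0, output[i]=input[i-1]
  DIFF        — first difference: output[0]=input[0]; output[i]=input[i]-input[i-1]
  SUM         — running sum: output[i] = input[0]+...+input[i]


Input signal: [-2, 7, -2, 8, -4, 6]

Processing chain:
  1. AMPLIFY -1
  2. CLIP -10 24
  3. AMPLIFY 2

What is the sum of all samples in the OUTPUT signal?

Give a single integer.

Input: [-2, 7, -2, 8, -4, 6]
Stage 1 (AMPLIFY -1): -2*-1=2, 7*-1=-7, -2*-1=2, 8*-1=-8, -4*-1=4, 6*-1=-6 -> [2, -7, 2, -8, 4, -6]
Stage 2 (CLIP -10 24): clip(2,-10,24)=2, clip(-7,-10,24)=-7, clip(2,-10,24)=2, clip(-8,-10,24)=-8, clip(4,-10,24)=4, clip(-6,-10,24)=-6 -> [2, -7, 2, -8, 4, -6]
Stage 3 (AMPLIFY 2): 2*2=4, -7*2=-14, 2*2=4, -8*2=-16, 4*2=8, -6*2=-12 -> [4, -14, 4, -16, 8, -12]
Output sum: -26

Answer: -26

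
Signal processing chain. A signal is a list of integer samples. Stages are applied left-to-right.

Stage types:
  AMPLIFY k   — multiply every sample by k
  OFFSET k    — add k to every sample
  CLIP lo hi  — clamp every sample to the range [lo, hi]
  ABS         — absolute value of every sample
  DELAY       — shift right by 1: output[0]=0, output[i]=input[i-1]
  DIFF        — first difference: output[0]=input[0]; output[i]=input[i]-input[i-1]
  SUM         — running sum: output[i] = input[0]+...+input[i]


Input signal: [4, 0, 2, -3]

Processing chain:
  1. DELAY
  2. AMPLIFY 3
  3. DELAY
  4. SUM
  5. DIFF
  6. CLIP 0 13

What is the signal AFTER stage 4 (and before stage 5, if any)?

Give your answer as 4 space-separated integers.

Input: [4, 0, 2, -3]
Stage 1 (DELAY): [0, 4, 0, 2] = [0, 4, 0, 2] -> [0, 4, 0, 2]
Stage 2 (AMPLIFY 3): 0*3=0, 4*3=12, 0*3=0, 2*3=6 -> [0, 12, 0, 6]
Stage 3 (DELAY): [0, 0, 12, 0] = [0, 0, 12, 0] -> [0, 0, 12, 0]
Stage 4 (SUM): sum[0..0]=0, sum[0..1]=0, sum[0..2]=12, sum[0..3]=12 -> [0, 0, 12, 12]

Answer: 0 0 12 12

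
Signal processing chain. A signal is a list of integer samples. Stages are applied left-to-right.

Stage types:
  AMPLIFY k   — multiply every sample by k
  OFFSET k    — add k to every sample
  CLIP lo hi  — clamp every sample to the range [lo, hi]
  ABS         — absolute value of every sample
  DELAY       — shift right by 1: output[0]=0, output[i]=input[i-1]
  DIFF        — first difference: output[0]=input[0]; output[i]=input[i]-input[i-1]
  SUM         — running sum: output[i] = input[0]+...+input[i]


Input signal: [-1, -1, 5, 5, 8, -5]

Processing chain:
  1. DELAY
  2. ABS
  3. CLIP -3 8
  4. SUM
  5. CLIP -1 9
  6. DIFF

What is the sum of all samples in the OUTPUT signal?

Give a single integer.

Input: [-1, -1, 5, 5, 8, -5]
Stage 1 (DELAY): [0, -1, -1, 5, 5, 8] = [0, -1, -1, 5, 5, 8] -> [0, -1, -1, 5, 5, 8]
Stage 2 (ABS): |0|=0, |-1|=1, |-1|=1, |5|=5, |5|=5, |8|=8 -> [0, 1, 1, 5, 5, 8]
Stage 3 (CLIP -3 8): clip(0,-3,8)=0, clip(1,-3,8)=1, clip(1,-3,8)=1, clip(5,-3,8)=5, clip(5,-3,8)=5, clip(8,-3,8)=8 -> [0, 1, 1, 5, 5, 8]
Stage 4 (SUM): sum[0..0]=0, sum[0..1]=1, sum[0..2]=2, sum[0..3]=7, sum[0..4]=12, sum[0..5]=20 -> [0, 1, 2, 7, 12, 20]
Stage 5 (CLIP -1 9): clip(0,-1,9)=0, clip(1,-1,9)=1, clip(2,-1,9)=2, clip(7,-1,9)=7, clip(12,-1,9)=9, clip(20,-1,9)=9 -> [0, 1, 2, 7, 9, 9]
Stage 6 (DIFF): s[0]=0, 1-0=1, 2-1=1, 7-2=5, 9-7=2, 9-9=0 -> [0, 1, 1, 5, 2, 0]
Output sum: 9

Answer: 9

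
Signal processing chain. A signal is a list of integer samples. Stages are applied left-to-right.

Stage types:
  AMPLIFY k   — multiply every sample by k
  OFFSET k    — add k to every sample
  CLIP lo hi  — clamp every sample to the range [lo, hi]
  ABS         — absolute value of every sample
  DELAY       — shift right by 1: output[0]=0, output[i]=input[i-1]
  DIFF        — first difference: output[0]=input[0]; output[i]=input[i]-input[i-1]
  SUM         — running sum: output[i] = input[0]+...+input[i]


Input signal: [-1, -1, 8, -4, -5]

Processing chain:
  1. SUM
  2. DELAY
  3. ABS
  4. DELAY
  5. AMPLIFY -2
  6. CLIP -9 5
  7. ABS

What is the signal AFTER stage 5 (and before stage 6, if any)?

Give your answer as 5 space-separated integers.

Input: [-1, -1, 8, -4, -5]
Stage 1 (SUM): sum[0..0]=-1, sum[0..1]=-2, sum[0..2]=6, sum[0..3]=2, sum[0..4]=-3 -> [-1, -2, 6, 2, -3]
Stage 2 (DELAY): [0, -1, -2, 6, 2] = [0, -1, -2, 6, 2] -> [0, -1, -2, 6, 2]
Stage 3 (ABS): |0|=0, |-1|=1, |-2|=2, |6|=6, |2|=2 -> [0, 1, 2, 6, 2]
Stage 4 (DELAY): [0, 0, 1, 2, 6] = [0, 0, 1, 2, 6] -> [0, 0, 1, 2, 6]
Stage 5 (AMPLIFY -2): 0*-2=0, 0*-2=0, 1*-2=-2, 2*-2=-4, 6*-2=-12 -> [0, 0, -2, -4, -12]

Answer: 0 0 -2 -4 -12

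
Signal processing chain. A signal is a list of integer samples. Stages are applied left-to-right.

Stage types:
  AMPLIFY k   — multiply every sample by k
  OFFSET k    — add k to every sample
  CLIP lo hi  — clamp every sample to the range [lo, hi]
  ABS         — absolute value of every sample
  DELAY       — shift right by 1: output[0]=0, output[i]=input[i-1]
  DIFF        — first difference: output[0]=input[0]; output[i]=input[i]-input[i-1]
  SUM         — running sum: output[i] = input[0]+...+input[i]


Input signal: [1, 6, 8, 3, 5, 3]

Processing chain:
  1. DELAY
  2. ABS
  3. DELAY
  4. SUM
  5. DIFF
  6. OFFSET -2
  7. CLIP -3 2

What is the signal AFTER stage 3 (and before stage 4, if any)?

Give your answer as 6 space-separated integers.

Input: [1, 6, 8, 3, 5, 3]
Stage 1 (DELAY): [0, 1, 6, 8, 3, 5] = [0, 1, 6, 8, 3, 5] -> [0, 1, 6, 8, 3, 5]
Stage 2 (ABS): |0|=0, |1|=1, |6|=6, |8|=8, |3|=3, |5|=5 -> [0, 1, 6, 8, 3, 5]
Stage 3 (DELAY): [0, 0, 1, 6, 8, 3] = [0, 0, 1, 6, 8, 3] -> [0, 0, 1, 6, 8, 3]

Answer: 0 0 1 6 8 3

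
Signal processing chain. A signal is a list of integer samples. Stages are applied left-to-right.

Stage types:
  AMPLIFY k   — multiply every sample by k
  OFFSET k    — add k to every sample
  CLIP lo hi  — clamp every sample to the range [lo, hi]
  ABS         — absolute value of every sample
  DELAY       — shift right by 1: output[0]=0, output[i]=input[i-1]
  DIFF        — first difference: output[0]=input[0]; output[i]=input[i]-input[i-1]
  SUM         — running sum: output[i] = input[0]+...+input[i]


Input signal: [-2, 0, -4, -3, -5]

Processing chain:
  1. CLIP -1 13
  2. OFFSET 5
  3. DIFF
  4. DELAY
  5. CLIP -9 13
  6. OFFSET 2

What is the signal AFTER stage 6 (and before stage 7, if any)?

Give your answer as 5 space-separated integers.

Input: [-2, 0, -4, -3, -5]
Stage 1 (CLIP -1 13): clip(-2,-1,13)=-1, clip(0,-1,13)=0, clip(-4,-1,13)=-1, clip(-3,-1,13)=-1, clip(-5,-1,13)=-1 -> [-1, 0, -1, -1, -1]
Stage 2 (OFFSET 5): -1+5=4, 0+5=5, -1+5=4, -1+5=4, -1+5=4 -> [4, 5, 4, 4, 4]
Stage 3 (DIFF): s[0]=4, 5-4=1, 4-5=-1, 4-4=0, 4-4=0 -> [4, 1, -1, 0, 0]
Stage 4 (DELAY): [0, 4, 1, -1, 0] = [0, 4, 1, -1, 0] -> [0, 4, 1, -1, 0]
Stage 5 (CLIP -9 13): clip(0,-9,13)=0, clip(4,-9,13)=4, clip(1,-9,13)=1, clip(-1,-9,13)=-1, clip(0,-9,13)=0 -> [0, 4, 1, -1, 0]
Stage 6 (OFFSET 2): 0+2=2, 4+2=6, 1+2=3, -1+2=1, 0+2=2 -> [2, 6, 3, 1, 2]

Answer: 2 6 3 1 2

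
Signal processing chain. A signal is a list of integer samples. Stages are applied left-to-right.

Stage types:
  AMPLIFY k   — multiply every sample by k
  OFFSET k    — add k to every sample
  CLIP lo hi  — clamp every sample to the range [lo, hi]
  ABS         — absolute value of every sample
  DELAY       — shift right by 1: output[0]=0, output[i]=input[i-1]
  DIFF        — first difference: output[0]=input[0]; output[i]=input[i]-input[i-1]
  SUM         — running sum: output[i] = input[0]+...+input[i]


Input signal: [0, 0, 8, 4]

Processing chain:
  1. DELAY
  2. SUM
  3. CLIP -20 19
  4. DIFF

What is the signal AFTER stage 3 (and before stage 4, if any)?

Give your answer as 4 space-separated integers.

Input: [0, 0, 8, 4]
Stage 1 (DELAY): [0, 0, 0, 8] = [0, 0, 0, 8] -> [0, 0, 0, 8]
Stage 2 (SUM): sum[0..0]=0, sum[0..1]=0, sum[0..2]=0, sum[0..3]=8 -> [0, 0, 0, 8]
Stage 3 (CLIP -20 19): clip(0,-20,19)=0, clip(0,-20,19)=0, clip(0,-20,19)=0, clip(8,-20,19)=8 -> [0, 0, 0, 8]

Answer: 0 0 0 8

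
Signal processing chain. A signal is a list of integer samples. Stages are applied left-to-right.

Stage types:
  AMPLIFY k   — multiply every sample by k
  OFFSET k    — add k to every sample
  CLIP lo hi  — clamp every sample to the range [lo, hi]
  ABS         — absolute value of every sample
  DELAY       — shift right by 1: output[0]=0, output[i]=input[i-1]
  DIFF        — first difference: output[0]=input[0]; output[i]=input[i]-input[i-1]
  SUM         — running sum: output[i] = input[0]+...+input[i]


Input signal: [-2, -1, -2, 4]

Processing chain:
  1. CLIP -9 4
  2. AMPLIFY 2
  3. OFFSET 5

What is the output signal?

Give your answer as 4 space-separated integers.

Input: [-2, -1, -2, 4]
Stage 1 (CLIP -9 4): clip(-2,-9,4)=-2, clip(-1,-9,4)=-1, clip(-2,-9,4)=-2, clip(4,-9,4)=4 -> [-2, -1, -2, 4]
Stage 2 (AMPLIFY 2): -2*2=-4, -1*2=-2, -2*2=-4, 4*2=8 -> [-4, -2, -4, 8]
Stage 3 (OFFSET 5): -4+5=1, -2+5=3, -4+5=1, 8+5=13 -> [1, 3, 1, 13]

Answer: 1 3 1 13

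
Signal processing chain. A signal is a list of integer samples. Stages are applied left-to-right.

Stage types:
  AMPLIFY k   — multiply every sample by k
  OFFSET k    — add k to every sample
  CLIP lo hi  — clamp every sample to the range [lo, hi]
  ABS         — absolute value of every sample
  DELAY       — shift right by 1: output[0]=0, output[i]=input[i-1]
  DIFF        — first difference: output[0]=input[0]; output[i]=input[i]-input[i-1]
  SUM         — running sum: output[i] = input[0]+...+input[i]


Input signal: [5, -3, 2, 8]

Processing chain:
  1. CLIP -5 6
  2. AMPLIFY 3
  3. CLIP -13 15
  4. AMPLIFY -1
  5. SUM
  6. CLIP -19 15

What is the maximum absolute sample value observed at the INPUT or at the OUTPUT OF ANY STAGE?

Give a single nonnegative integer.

Answer: 27

Derivation:
Input: [5, -3, 2, 8] (max |s|=8)
Stage 1 (CLIP -5 6): clip(5,-5,6)=5, clip(-3,-5,6)=-3, clip(2,-5,6)=2, clip(8,-5,6)=6 -> [5, -3, 2, 6] (max |s|=6)
Stage 2 (AMPLIFY 3): 5*3=15, -3*3=-9, 2*3=6, 6*3=18 -> [15, -9, 6, 18] (max |s|=18)
Stage 3 (CLIP -13 15): clip(15,-13,15)=15, clip(-9,-13,15)=-9, clip(6,-13,15)=6, clip(18,-13,15)=15 -> [15, -9, 6, 15] (max |s|=15)
Stage 4 (AMPLIFY -1): 15*-1=-15, -9*-1=9, 6*-1=-6, 15*-1=-15 -> [-15, 9, -6, -15] (max |s|=15)
Stage 5 (SUM): sum[0..0]=-15, sum[0..1]=-6, sum[0..2]=-12, sum[0..3]=-27 -> [-15, -6, -12, -27] (max |s|=27)
Stage 6 (CLIP -19 15): clip(-15,-19,15)=-15, clip(-6,-19,15)=-6, clip(-12,-19,15)=-12, clip(-27,-19,15)=-19 -> [-15, -6, -12, -19] (max |s|=19)
Overall max amplitude: 27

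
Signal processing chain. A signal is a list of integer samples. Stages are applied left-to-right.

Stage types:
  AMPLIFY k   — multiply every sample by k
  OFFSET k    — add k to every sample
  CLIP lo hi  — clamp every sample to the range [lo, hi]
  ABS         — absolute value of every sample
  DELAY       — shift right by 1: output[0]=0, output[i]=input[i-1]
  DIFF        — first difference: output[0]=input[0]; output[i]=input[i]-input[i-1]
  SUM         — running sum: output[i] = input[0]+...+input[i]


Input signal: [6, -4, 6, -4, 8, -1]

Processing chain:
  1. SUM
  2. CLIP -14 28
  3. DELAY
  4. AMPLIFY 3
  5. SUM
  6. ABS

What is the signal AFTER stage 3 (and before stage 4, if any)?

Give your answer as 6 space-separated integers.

Input: [6, -4, 6, -4, 8, -1]
Stage 1 (SUM): sum[0..0]=6, sum[0..1]=2, sum[0..2]=8, sum[0..3]=4, sum[0..4]=12, sum[0..5]=11 -> [6, 2, 8, 4, 12, 11]
Stage 2 (CLIP -14 28): clip(6,-14,28)=6, clip(2,-14,28)=2, clip(8,-14,28)=8, clip(4,-14,28)=4, clip(12,-14,28)=12, clip(11,-14,28)=11 -> [6, 2, 8, 4, 12, 11]
Stage 3 (DELAY): [0, 6, 2, 8, 4, 12] = [0, 6, 2, 8, 4, 12] -> [0, 6, 2, 8, 4, 12]

Answer: 0 6 2 8 4 12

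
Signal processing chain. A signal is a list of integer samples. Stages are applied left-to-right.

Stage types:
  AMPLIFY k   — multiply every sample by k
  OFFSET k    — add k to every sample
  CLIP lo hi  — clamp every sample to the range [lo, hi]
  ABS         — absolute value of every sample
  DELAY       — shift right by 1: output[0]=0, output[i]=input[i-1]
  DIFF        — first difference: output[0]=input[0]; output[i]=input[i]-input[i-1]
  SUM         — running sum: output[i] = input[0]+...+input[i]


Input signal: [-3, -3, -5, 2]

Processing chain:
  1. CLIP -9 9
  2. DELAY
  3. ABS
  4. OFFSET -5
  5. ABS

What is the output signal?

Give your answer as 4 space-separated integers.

Input: [-3, -3, -5, 2]
Stage 1 (CLIP -9 9): clip(-3,-9,9)=-3, clip(-3,-9,9)=-3, clip(-5,-9,9)=-5, clip(2,-9,9)=2 -> [-3, -3, -5, 2]
Stage 2 (DELAY): [0, -3, -3, -5] = [0, -3, -3, -5] -> [0, -3, -3, -5]
Stage 3 (ABS): |0|=0, |-3|=3, |-3|=3, |-5|=5 -> [0, 3, 3, 5]
Stage 4 (OFFSET -5): 0+-5=-5, 3+-5=-2, 3+-5=-2, 5+-5=0 -> [-5, -2, -2, 0]
Stage 5 (ABS): |-5|=5, |-2|=2, |-2|=2, |0|=0 -> [5, 2, 2, 0]

Answer: 5 2 2 0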